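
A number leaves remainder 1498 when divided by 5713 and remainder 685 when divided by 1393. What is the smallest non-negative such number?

3355029

Write x = 1498 + 5713·k. Then 5713·k ≡ 685 − 1498 ≡ 580 (mod 1393).
Need 5713⁻¹ mod 1393. Extended Euclid on (1393, 141):
1393 = 9*141 + 124
141 = 1*124 + 17
124 = 7*17 + 5
17 = 3*5 + 2
5 = 2*2 + 1
2 = 2*1 + 0
Back-substitute:
1 = 5 − 2·2
1 = −2·17 + 7·5
1 = 7·124 − 51·17
1 = −51·141 + 58·124
1 = 58·1393 − 573·141
5713⁻¹ ≡ 820 (mod 1393), so k ≡ 820·580 ≡ 587 (mod 1393).
x = 1498 + 5713·587 = 3355029.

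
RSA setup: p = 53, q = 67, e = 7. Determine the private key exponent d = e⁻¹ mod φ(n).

φ(n) = (p−1)(q−1) = 52·66 = 3432.
Need d with 7·d ≡ 1 (mod 3432). Apply the extended Euclidean algorithm:
3432 = 490*7 + 2
7 = 3*2 + 1
2 = 2*1 + 0
Back-substitute:
1 = 7 − 3·2
1 = −3·3432 + 1471·7
So 7·1471 ≡ 1 (mod 3432), hence d = 1471.

1471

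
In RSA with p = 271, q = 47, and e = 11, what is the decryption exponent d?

11291

φ(n) = (p−1)(q−1) = 270·46 = 12420.
Need d with 11·d ≡ 1 (mod 12420). Apply the extended Euclidean algorithm:
12420 = 1129*11 + 1
11 = 11*1 + 0
Back-substitute:
1 = 12420 − 1129·11
So 11·(-1129) ≡ 1 (mod 12420), hence d ≡ -1129 ≡ 11291 (mod 12420).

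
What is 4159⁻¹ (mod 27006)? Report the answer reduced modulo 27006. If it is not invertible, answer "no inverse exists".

Run Euclid on (27006, 4159):
27006 = 6×4159 + 2052
4159 = 2×2052 + 55
2052 = 37×55 + 17
55 = 3×17 + 4
17 = 4×4 + 1
4 = 4×1 + 0
Since gcd(4159, 27006) = 1, back-substitute to write 1 as a combination:
1 = 17 − 4·4
1 = −4·55 + 13·17
1 = 13·2052 − 485·55
1 = −485·4159 + 983·2052
1 = 983·27006 − 6383·4159
So 4159·(-6383) ≡ 1 (mod 27006), and -6383 ≡ 20623 (mod 27006).

20623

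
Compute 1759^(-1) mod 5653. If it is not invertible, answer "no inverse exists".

gcd(5653, 1759) by repeated division:
5653 = 3*1759 + 376
1759 = 4*376 + 255
376 = 1*255 + 121
255 = 2*121 + 13
121 = 9*13 + 4
13 = 3*4 + 1
4 = 4*1 + 0
The gcd is 1. Working backward:
1 = 13 − 3·4
1 = −3·121 + 28·13
1 = 28·255 − 59·121
1 = −59·376 + 87·255
1 = 87·1759 − 407·376
1 = −407·5653 + 1308·1759
So 1759·1308 ≡ 1 (mod 5653).

1308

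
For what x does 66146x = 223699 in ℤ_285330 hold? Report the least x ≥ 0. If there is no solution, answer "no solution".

gcd(66146, 285330):
285330 = 4·66146 + 20746
66146 = 3·20746 + 3908
20746 = 5·3908 + 1206
3908 = 3·1206 + 290
1206 = 4·290 + 46
290 = 6·46 + 14
46 = 3·14 + 4
14 = 3·4 + 2
4 = 2·2 + 0
gcd = 2, but 2 ∤ 223699, so the congruence has no solution.

no solution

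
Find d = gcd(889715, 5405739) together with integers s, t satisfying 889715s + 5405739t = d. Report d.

Repeated division:
5405739 = 6×889715 + 67449
889715 = 13×67449 + 12878
67449 = 5×12878 + 3059
12878 = 4×3059 + 642
3059 = 4×642 + 491
642 = 1×491 + 151
491 = 3×151 + 38
151 = 3×38 + 37
38 = 1×37 + 1
37 = 37×1 + 0
gcd(889715, 5405739) = 1.
Express as a combination:
1 = 38 − 37
1 = −151 + 4·38
1 = 4·491 − 13·151
1 = −13·642 + 17·491
1 = 17·3059 − 81·642
1 = −81·12878 + 341·3059
1 = 341·67449 − 1786·12878
1 = −1786·889715 + 23559·67449
1 = 23559·5405739 − 143140·889715
So 1 = (23559)·5405739 + (-143140)·889715.

1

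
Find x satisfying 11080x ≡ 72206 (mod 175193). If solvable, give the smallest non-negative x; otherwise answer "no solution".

First find gcd(11080, 175193):
175193 = 15*11080 + 8993
11080 = 1*8993 + 2087
8993 = 4*2087 + 645
2087 = 3*645 + 152
645 = 4*152 + 37
152 = 4*37 + 4
37 = 9*4 + 1
4 = 4*1 + 0
gcd = 1, so a unique solution mod 175193 exists.
Back-substitute for the Bézout coefficients:
1 = 37 − 9·4
1 = −9·152 + 37·37
1 = 37·645 − 157·152
1 = −157·2087 + 508·645
1 = 508·8993 − 2189·2087
1 = −2189·11080 + 2697·8993
1 = 2697·175193 − 42644·11080
So 11080·(-42644) ≡ 1 (mod 175193), giving 11080⁻¹ ≡ 132549.
x ≡ 11080⁻¹·72206 ≡ 132549·72206 ≡ 39504 (mod 175193).

39504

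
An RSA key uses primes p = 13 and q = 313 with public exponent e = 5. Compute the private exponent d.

φ(n) = (p−1)(q−1) = 12·312 = 3744.
Need d with 5·d ≡ 1 (mod 3744). Apply the extended Euclidean algorithm:
3744 = 748×5 + 4
5 = 1×4 + 1
4 = 4×1 + 0
Back-substitute:
1 = 5 − 4
1 = −3744 + 749·5
So 5·749 ≡ 1 (mod 3744), hence d = 749.

749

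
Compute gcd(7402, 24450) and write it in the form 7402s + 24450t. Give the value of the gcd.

2

Euclidean algorithm:
24450 = 3×7402 + 2244
7402 = 3×2244 + 670
2244 = 3×670 + 234
670 = 2×234 + 202
234 = 1×202 + 32
202 = 6×32 + 10
32 = 3×10 + 2
10 = 5×2 + 0
gcd(7402, 24450) = 2.
Back-substituting:
2 = 32 − 3·10
2 = −3·202 + 19·32
2 = 19·234 − 22·202
2 = −22·670 + 63·234
2 = 63·2244 − 211·670
2 = −211·7402 + 696·2244
2 = 696·24450 − 2299·7402
So 2 = (696)·24450 + (-2299)·7402.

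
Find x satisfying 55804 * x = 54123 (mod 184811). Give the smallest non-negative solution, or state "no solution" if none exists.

183219

First find gcd(55804, 184811):
184811 = 3*55804 + 17399
55804 = 3*17399 + 3607
17399 = 4*3607 + 2971
3607 = 1*2971 + 636
2971 = 4*636 + 427
636 = 1*427 + 209
427 = 2*209 + 9
209 = 23*9 + 2
9 = 4*2 + 1
2 = 2*1 + 0
gcd = 1, so a unique solution mod 184811 exists.
Back-substitute for the Bézout coefficients:
1 = 9 − 4·2
1 = −4·209 + 93·9
1 = 93·427 − 190·209
1 = −190·636 + 283·427
1 = 283·2971 − 1322·636
1 = −1322·3607 + 1605·2971
1 = 1605·17399 − 7742·3607
1 = −7742·55804 + 24831·17399
1 = 24831·184811 − 82235·55804
So 55804·(-82235) ≡ 1 (mod 184811), giving 55804⁻¹ ≡ 102576.
x ≡ 55804⁻¹·54123 ≡ 102576·54123 ≡ 183219 (mod 184811).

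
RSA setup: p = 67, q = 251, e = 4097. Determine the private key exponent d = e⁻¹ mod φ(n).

11933

φ(n) = (p−1)(q−1) = 66·250 = 16500.
Need d with 4097·d ≡ 1 (mod 16500). Apply the extended Euclidean algorithm:
16500 = 4×4097 + 112
4097 = 36×112 + 65
112 = 1×65 + 47
65 = 1×47 + 18
47 = 2×18 + 11
18 = 1×11 + 7
11 = 1×7 + 4
7 = 1×4 + 3
4 = 1×3 + 1
3 = 3×1 + 0
Back-substitute:
1 = 4 − 3
1 = −7 + 2·4
1 = 2·11 − 3·7
1 = −3·18 + 5·11
1 = 5·47 − 13·18
1 = −13·65 + 18·47
1 = 18·112 − 31·65
1 = −31·4097 + 1134·112
1 = 1134·16500 − 4567·4097
So 4097·(-4567) ≡ 1 (mod 16500), hence d ≡ -4567 ≡ 11933 (mod 16500).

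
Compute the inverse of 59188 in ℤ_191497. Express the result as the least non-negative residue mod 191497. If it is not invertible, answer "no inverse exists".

Extended Euclidean algorithm:
191497 = 3×59188 + 13933
59188 = 4×13933 + 3456
13933 = 4×3456 + 109
3456 = 31×109 + 77
109 = 1×77 + 32
77 = 2×32 + 13
32 = 2×13 + 6
13 = 2×6 + 1
6 = 6×1 + 0
Since gcd(59188, 191497) = 1, back-substitute to write 1 as a combination:
1 = 13 − 2·6
1 = −2·32 + 5·13
1 = 5·77 − 12·32
1 = −12·109 + 17·77
1 = 17·3456 − 539·109
1 = −539·13933 + 2173·3456
1 = 2173·59188 − 9231·13933
1 = −9231·191497 + 29866·59188
So 59188·29866 ≡ 1 (mod 191497).

29866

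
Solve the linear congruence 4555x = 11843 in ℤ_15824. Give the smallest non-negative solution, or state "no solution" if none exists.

First find gcd(4555, 15824):
15824 = 3*4555 + 2159
4555 = 2*2159 + 237
2159 = 9*237 + 26
237 = 9*26 + 3
26 = 8*3 + 2
3 = 1*2 + 1
2 = 2*1 + 0
gcd = 1, so a unique solution mod 15824 exists.
Back-substitute for the Bézout coefficients:
1 = 3 − 2
1 = −26 + 9·3
1 = 9·237 − 82·26
1 = −82·2159 + 747·237
1 = 747·4555 − 1576·2159
1 = −1576·15824 + 5475·4555
So 4555·(5475) ≡ 1 (mod 15824), giving 4555⁻¹ ≡ 5475.
x ≡ 4555⁻¹·11843 ≡ 5475·11843 ≡ 9497 (mod 15824).

9497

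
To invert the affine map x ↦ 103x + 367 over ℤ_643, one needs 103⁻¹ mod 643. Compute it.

437

gcd(643, 103) by repeated division:
643 = 6×103 + 25
103 = 4×25 + 3
25 = 8×3 + 1
3 = 3×1 + 0
Since gcd(103, 643) = 1, back-substitute to write 1 as a combination:
1 = 25 − 8·3
1 = −8·103 + 33·25
1 = 33·643 − 206·103
Thus 103·(-206) ≡ 1 (mod 643); reducing, -206 mod 643 = 437.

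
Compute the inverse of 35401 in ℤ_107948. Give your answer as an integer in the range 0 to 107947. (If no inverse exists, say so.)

gcd(107948, 35401) by repeated division:
107948 = 3*35401 + 1745
35401 = 20*1745 + 501
1745 = 3*501 + 242
501 = 2*242 + 17
242 = 14*17 + 4
17 = 4*4 + 1
4 = 4*1 + 0
The gcd is 1. Working backward:
1 = 17 − 4·4
1 = −4·242 + 57·17
1 = 57·501 − 118·242
1 = −118·1745 + 411·501
1 = 411·35401 − 8338·1745
1 = −8338·107948 + 25425·35401
So 35401·25425 ≡ 1 (mod 107948).

25425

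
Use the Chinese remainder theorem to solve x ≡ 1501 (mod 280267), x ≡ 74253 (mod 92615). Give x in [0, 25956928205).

18656254623

Write x = 1501 + 280267·k. Then 280267·k ≡ 74253 − 1501 ≡ 72752 (mod 92615).
Need 280267⁻¹ mod 92615. Extended Euclid on (92615, 2422):
92615 = 38*2422 + 579
2422 = 4*579 + 106
579 = 5*106 + 49
106 = 2*49 + 8
49 = 6*8 + 1
8 = 8*1 + 0
Back-substitute:
1 = 49 − 6·8
1 = −6·106 + 13·49
1 = 13·579 − 71·106
1 = −71·2422 + 297·579
1 = 297·92615 − 11357·2422
280267⁻¹ ≡ 81258 (mod 92615), so k ≡ 81258·72752 ≡ 66566 (mod 92615).
x = 1501 + 280267·66566 = 18656254623.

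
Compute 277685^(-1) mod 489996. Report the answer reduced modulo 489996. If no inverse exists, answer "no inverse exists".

Run Euclid on (489996, 277685):
489996 = 1×277685 + 212311
277685 = 1×212311 + 65374
212311 = 3×65374 + 16189
65374 = 4×16189 + 618
16189 = 26×618 + 121
618 = 5×121 + 13
121 = 9×13 + 4
13 = 3×4 + 1
4 = 4×1 + 0
gcd = 1, so the inverse exists. Back-substitute:
1 = 13 − 3·4
1 = −3·121 + 28·13
1 = 28·618 − 143·121
1 = −143·16189 + 3746·618
1 = 3746·65374 − 15127·16189
1 = −15127·212311 + 49127·65374
1 = 49127·277685 − 64254·212311
1 = −64254·489996 + 113381·277685
So 277685·113381 ≡ 1 (mod 489996).

113381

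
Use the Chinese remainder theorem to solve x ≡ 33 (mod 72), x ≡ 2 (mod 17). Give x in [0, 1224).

Write x = 33 + 72·k. Then 72·k ≡ 2 − 33 ≡ 3 (mod 17).
Need 72⁻¹ mod 17. Extended Euclid on (17, 4):
17 = 4*4 + 1
4 = 4*1 + 0
Back-substitute:
1 = 17 − 4·4
72⁻¹ ≡ 13 (mod 17), so k ≡ 13·3 ≡ 5 (mod 17).
x = 33 + 72·5 = 393.

393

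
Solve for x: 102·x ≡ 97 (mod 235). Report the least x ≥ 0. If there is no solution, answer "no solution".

First find gcd(102, 235):
235 = 2·102 + 31
102 = 3·31 + 9
31 = 3·9 + 4
9 = 2·4 + 1
4 = 4·1 + 0
gcd = 1, so a unique solution mod 235 exists.
Back-substitute for the Bézout coefficients:
1 = 9 − 2·4
1 = −2·31 + 7·9
1 = 7·102 − 23·31
1 = −23·235 + 53·102
So 102·(53) ≡ 1 (mod 235), giving 102⁻¹ ≡ 53.
x ≡ 102⁻¹·97 ≡ 53·97 ≡ 206 (mod 235).

206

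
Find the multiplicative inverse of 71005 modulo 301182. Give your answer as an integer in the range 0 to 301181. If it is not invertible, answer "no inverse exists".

Run Euclid on (301182, 71005):
301182 = 4×71005 + 17162
71005 = 4×17162 + 2357
17162 = 7×2357 + 663
2357 = 3×663 + 368
663 = 1×368 + 295
368 = 1×295 + 73
295 = 4×73 + 3
73 = 24×3 + 1
3 = 3×1 + 0
The gcd is 1. Working backward:
1 = 73 − 24·3
1 = −24·295 + 97·73
1 = 97·368 − 121·295
1 = −121·663 + 218·368
1 = 218·2357 − 775·663
1 = −775·17162 + 5643·2357
1 = 5643·71005 − 23347·17162
1 = −23347·301182 + 99031·71005
So 71005·99031 ≡ 1 (mod 301182).

99031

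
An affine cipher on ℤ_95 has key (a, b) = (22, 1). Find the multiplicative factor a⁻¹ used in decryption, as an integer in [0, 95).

13

Run Euclid on (95, 22):
95 = 4·22 + 7
22 = 3·7 + 1
7 = 7·1 + 0
gcd = 1, so the inverse exists. Back-substitute:
1 = 22 − 3·7
1 = −3·95 + 13·22
So 22·13 ≡ 1 (mod 95).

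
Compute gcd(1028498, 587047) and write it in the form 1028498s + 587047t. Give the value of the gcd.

Euclidean algorithm:
1028498 = 1·587047 + 441451
587047 = 1·441451 + 145596
441451 = 3·145596 + 4663
145596 = 31·4663 + 1043
4663 = 4·1043 + 491
1043 = 2·491 + 61
491 = 8·61 + 3
61 = 20·3 + 1
3 = 3·1 + 0
gcd(1028498, 587047) = 1.
Working backward:
1 = 61 − 20·3
1 = −20·491 + 161·61
1 = 161·1043 − 342·491
1 = −342·4663 + 1529·1043
1 = 1529·145596 − 47741·4663
1 = −47741·441451 + 144752·145596
1 = 144752·587047 − 192493·441451
1 = −192493·1028498 + 337245·587047
So 1 = (-192493)·1028498 + (337245)·587047.

1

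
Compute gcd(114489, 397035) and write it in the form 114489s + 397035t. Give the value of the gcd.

9

Repeated division:
397035 = 3*114489 + 53568
114489 = 2*53568 + 7353
53568 = 7*7353 + 2097
7353 = 3*2097 + 1062
2097 = 1*1062 + 1035
1062 = 1*1035 + 27
1035 = 38*27 + 9
27 = 3*9 + 0
gcd(114489, 397035) = 9.
Express as a combination:
9 = 1035 − 38·27
9 = −38·1062 + 39·1035
9 = 39·2097 − 77·1062
9 = −77·7353 + 270·2097
9 = 270·53568 − 1967·7353
9 = −1967·114489 + 4204·53568
9 = 4204·397035 − 14579·114489
So 9 = (4204)·397035 + (-14579)·114489.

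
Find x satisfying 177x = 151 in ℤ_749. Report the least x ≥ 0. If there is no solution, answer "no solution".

First find gcd(177, 749):
749 = 4×177 + 41
177 = 4×41 + 13
41 = 3×13 + 2
13 = 6×2 + 1
2 = 2×1 + 0
gcd = 1, so a unique solution mod 749 exists.
Back-substitute for the Bézout coefficients:
1 = 13 − 6·2
1 = −6·41 + 19·13
1 = 19·177 − 82·41
1 = −82·749 + 347·177
So 177·(347) ≡ 1 (mod 749), giving 177⁻¹ ≡ 347.
x ≡ 177⁻¹·151 ≡ 347·151 ≡ 716 (mod 749).

716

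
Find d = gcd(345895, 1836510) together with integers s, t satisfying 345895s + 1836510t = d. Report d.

Euclidean algorithm:
1836510 = 5×345895 + 107035
345895 = 3×107035 + 24790
107035 = 4×24790 + 7875
24790 = 3×7875 + 1165
7875 = 6×1165 + 885
1165 = 1×885 + 280
885 = 3×280 + 45
280 = 6×45 + 10
45 = 4×10 + 5
10 = 2×5 + 0
gcd(345895, 1836510) = 5.
Working backward:
5 = 45 − 4·10
5 = −4·280 + 25·45
5 = 25·885 − 79·280
5 = −79·1165 + 104·885
5 = 104·7875 − 703·1165
5 = −703·24790 + 2213·7875
5 = 2213·107035 − 9555·24790
5 = −9555·345895 + 30878·107035
5 = 30878·1836510 − 163945·345895
So 5 = (30878)·1836510 + (-163945)·345895.

5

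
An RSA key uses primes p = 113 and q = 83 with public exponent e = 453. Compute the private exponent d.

φ(n) = (p−1)(q−1) = 112·82 = 9184.
Need d with 453·d ≡ 1 (mod 9184). Apply the extended Euclidean algorithm:
9184 = 20*453 + 124
453 = 3*124 + 81
124 = 1*81 + 43
81 = 1*43 + 38
43 = 1*38 + 5
38 = 7*5 + 3
5 = 1*3 + 2
3 = 1*2 + 1
2 = 2*1 + 0
Back-substitute:
1 = 3 − 2
1 = −5 + 2·3
1 = 2·38 − 15·5
1 = −15·43 + 17·38
1 = 17·81 − 32·43
1 = −32·124 + 49·81
1 = 49·453 − 179·124
1 = −179·9184 + 3629·453
So 453·3629 ≡ 1 (mod 9184), hence d = 3629.

3629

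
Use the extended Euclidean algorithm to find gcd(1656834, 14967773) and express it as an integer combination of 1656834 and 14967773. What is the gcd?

Repeated division:
14967773 = 9×1656834 + 56267
1656834 = 29×56267 + 25091
56267 = 2×25091 + 6085
25091 = 4×6085 + 751
6085 = 8×751 + 77
751 = 9×77 + 58
77 = 1×58 + 19
58 = 3×19 + 1
19 = 19×1 + 0
gcd(1656834, 14967773) = 1.
Working backward:
1 = 58 − 3·19
1 = −3·77 + 4·58
1 = 4·751 − 39·77
1 = −39·6085 + 316·751
1 = 316·25091 − 1303·6085
1 = −1303·56267 + 2922·25091
1 = 2922·1656834 − 86041·56267
1 = −86041·14967773 + 777291·1656834
So 1 = (-86041)·14967773 + (777291)·1656834.

1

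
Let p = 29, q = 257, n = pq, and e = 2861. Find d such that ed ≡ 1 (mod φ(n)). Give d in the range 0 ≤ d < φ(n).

3237

φ(n) = (p−1)(q−1) = 28·256 = 7168.
Need d with 2861·d ≡ 1 (mod 7168). Apply the extended Euclidean algorithm:
7168 = 2*2861 + 1446
2861 = 1*1446 + 1415
1446 = 1*1415 + 31
1415 = 45*31 + 20
31 = 1*20 + 11
20 = 1*11 + 9
11 = 1*9 + 2
9 = 4*2 + 1
2 = 2*1 + 0
Back-substitute:
1 = 9 − 4·2
1 = −4·11 + 5·9
1 = 5·20 − 9·11
1 = −9·31 + 14·20
1 = 14·1415 − 639·31
1 = −639·1446 + 653·1415
1 = 653·2861 − 1292·1446
1 = −1292·7168 + 3237·2861
So 2861·3237 ≡ 1 (mod 7168), hence d = 3237.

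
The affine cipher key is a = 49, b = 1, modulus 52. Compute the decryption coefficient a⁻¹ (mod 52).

Run Euclid on (52, 49):
52 = 1×49 + 3
49 = 16×3 + 1
3 = 3×1 + 0
Since gcd(49, 52) = 1, back-substitute to write 1 as a combination:
1 = 49 − 16·3
1 = −16·52 + 17·49
So 49·17 ≡ 1 (mod 52).

17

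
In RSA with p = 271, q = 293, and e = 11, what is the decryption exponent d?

50171

φ(n) = (p−1)(q−1) = 270·292 = 78840.
Need d with 11·d ≡ 1 (mod 78840). Apply the extended Euclidean algorithm:
78840 = 7167*11 + 3
11 = 3*3 + 2
3 = 1*2 + 1
2 = 2*1 + 0
Back-substitute:
1 = 3 − 2
1 = −11 + 4·3
1 = 4·78840 − 28669·11
So 11·(-28669) ≡ 1 (mod 78840), hence d ≡ -28669 ≡ 50171 (mod 78840).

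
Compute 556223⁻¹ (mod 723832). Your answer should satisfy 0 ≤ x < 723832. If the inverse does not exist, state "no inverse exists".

Run Euclid on (723832, 556223):
723832 = 1×556223 + 167609
556223 = 3×167609 + 53396
167609 = 3×53396 + 7421
53396 = 7×7421 + 1449
7421 = 5×1449 + 176
1449 = 8×176 + 41
176 = 4×41 + 12
41 = 3×12 + 5
12 = 2×5 + 2
5 = 2×2 + 1
2 = 2×1 + 0
Since gcd(556223, 723832) = 1, back-substitute to write 1 as a combination:
1 = 5 − 2·2
1 = −2·12 + 5·5
1 = 5·41 − 17·12
1 = −17·176 + 73·41
1 = 73·1449 − 601·176
1 = −601·7421 + 3078·1449
1 = 3078·53396 − 22147·7421
1 = −22147·167609 + 69519·53396
1 = 69519·556223 − 230704·167609
1 = −230704·723832 + 300223·556223
So 556223·300223 ≡ 1 (mod 723832).

300223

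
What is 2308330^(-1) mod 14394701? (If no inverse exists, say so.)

13754509

Apply the Euclidean algorithm to 14394701 and 2308330:
14394701 = 6×2308330 + 544721
2308330 = 4×544721 + 129446
544721 = 4×129446 + 26937
129446 = 4×26937 + 21698
26937 = 1×21698 + 5239
21698 = 4×5239 + 742
5239 = 7×742 + 45
742 = 16×45 + 22
45 = 2×22 + 1
22 = 22×1 + 0
Since gcd(2308330, 14394701) = 1, back-substitute to write 1 as a combination:
1 = 45 − 2·22
1 = −2·742 + 33·45
1 = 33·5239 − 233·742
1 = −233·21698 + 965·5239
1 = 965·26937 − 1198·21698
1 = −1198·129446 + 5757·26937
1 = 5757·544721 − 24226·129446
1 = −24226·2308330 + 102661·544721
1 = 102661·14394701 − 640192·2308330
So 2308330·(-640192) ≡ 1 (mod 14394701), and -640192 ≡ 13754509 (mod 14394701).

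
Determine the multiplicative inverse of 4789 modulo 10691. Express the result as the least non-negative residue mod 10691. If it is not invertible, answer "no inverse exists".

8280

Apply the Euclidean algorithm to 10691 and 4789:
10691 = 2×4789 + 1113
4789 = 4×1113 + 337
1113 = 3×337 + 102
337 = 3×102 + 31
102 = 3×31 + 9
31 = 3×9 + 4
9 = 2×4 + 1
4 = 4×1 + 0
Since gcd(4789, 10691) = 1, back-substitute to write 1 as a combination:
1 = 9 − 2·4
1 = −2·31 + 7·9
1 = 7·102 − 23·31
1 = −23·337 + 76·102
1 = 76·1113 − 251·337
1 = −251·4789 + 1080·1113
1 = 1080·10691 − 2411·4789
Thus 4789·(-2411) ≡ 1 (mod 10691); reducing, -2411 mod 10691 = 8280.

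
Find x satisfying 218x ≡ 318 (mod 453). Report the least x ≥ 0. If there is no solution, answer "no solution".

First find gcd(218, 453):
453 = 2*218 + 17
218 = 12*17 + 14
17 = 1*14 + 3
14 = 4*3 + 2
3 = 1*2 + 1
2 = 2*1 + 0
gcd = 1, so a unique solution mod 453 exists.
Back-substitute for the Bézout coefficients:
1 = 3 − 2
1 = −14 + 5·3
1 = 5·17 − 6·14
1 = −6·218 + 77·17
1 = 77·453 − 160·218
So 218·(-160) ≡ 1 (mod 453), giving 218⁻¹ ≡ 293.
x ≡ 218⁻¹·318 ≡ 293·318 ≡ 309 (mod 453).

309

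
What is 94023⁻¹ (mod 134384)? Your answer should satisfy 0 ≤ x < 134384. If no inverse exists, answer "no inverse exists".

63671

Extended Euclidean algorithm:
134384 = 1·94023 + 40361
94023 = 2·40361 + 13301
40361 = 3·13301 + 458
13301 = 29·458 + 19
458 = 24·19 + 2
19 = 9·2 + 1
2 = 2·1 + 0
Since gcd(94023, 134384) = 1, back-substitute to write 1 as a combination:
1 = 19 − 9·2
1 = −9·458 + 217·19
1 = 217·13301 − 6302·458
1 = −6302·40361 + 19123·13301
1 = 19123·94023 − 44548·40361
1 = −44548·134384 + 63671·94023
So 94023·63671 ≡ 1 (mod 134384).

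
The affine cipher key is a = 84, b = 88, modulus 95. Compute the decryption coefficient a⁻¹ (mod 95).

Extended Euclidean algorithm:
95 = 1×84 + 11
84 = 7×11 + 7
11 = 1×7 + 4
7 = 1×4 + 3
4 = 1×3 + 1
3 = 3×1 + 0
gcd = 1, so the inverse exists. Back-substitute:
1 = 4 − 3
1 = −7 + 2·4
1 = 2·11 − 3·7
1 = −3·84 + 23·11
1 = 23·95 − 26·84
Hence 84⁻¹ ≡ -26 ≡ 69 (mod 95).

69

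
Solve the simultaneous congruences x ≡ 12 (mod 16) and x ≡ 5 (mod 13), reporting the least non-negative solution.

Write x = 12 + 16·k. Then 16·k ≡ 5 − 12 ≡ 6 (mod 13).
Need 16⁻¹ mod 13. Extended Euclid on (13, 3):
13 = 4*3 + 1
3 = 3*1 + 0
Back-substitute:
1 = 13 − 4·3
16⁻¹ ≡ 9 (mod 13), so k ≡ 9·6 ≡ 2 (mod 13).
x = 12 + 16·2 = 44.

44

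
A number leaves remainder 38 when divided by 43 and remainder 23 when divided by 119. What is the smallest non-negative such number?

2403

Write x = 38 + 43·k. Then 43·k ≡ 23 − 38 ≡ 104 (mod 119).
Need 43⁻¹ mod 119. Extended Euclid on (119, 43):
119 = 2×43 + 33
43 = 1×33 + 10
33 = 3×10 + 3
10 = 3×3 + 1
3 = 3×1 + 0
Back-substitute:
1 = 10 − 3·3
1 = −3·33 + 10·10
1 = 10·43 − 13·33
1 = −13·119 + 36·43
43⁻¹ ≡ 36 (mod 119), so k ≡ 36·104 ≡ 55 (mod 119).
x = 38 + 43·55 = 2403.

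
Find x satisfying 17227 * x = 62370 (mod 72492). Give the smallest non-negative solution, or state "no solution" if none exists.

8466

First find gcd(17227, 72492):
72492 = 4*17227 + 3584
17227 = 4*3584 + 2891
3584 = 1*2891 + 693
2891 = 4*693 + 119
693 = 5*119 + 98
119 = 1*98 + 21
98 = 4*21 + 14
21 = 1*14 + 7
14 = 2*7 + 0
gcd = 7 and 7 | 62370, so solutions exist. Divide through by 7: 2461x ≡ 8910 (mod 10356).
Now find 2461⁻¹ mod 10356:
10356 = 4*2461 + 512
2461 = 4*512 + 413
512 = 1*413 + 99
413 = 4*99 + 17
99 = 5*17 + 14
17 = 1*14 + 3
14 = 4*3 + 2
3 = 1*2 + 1
2 = 2*1 + 0
Back-substitute:
1 = 3 − 2
1 = −14 + 5·3
1 = 5·17 − 6·14
1 = −6·99 + 35·17
1 = 35·413 − 146·99
1 = −146·512 + 181·413
1 = 181·2461 − 870·512
1 = −870·10356 + 3661·2461
So 2461⁻¹ ≡ 3661 (mod 10356).
Then x ≡ 3661·8910 ≡ 8466 (mod 10356); the smallest non-negative solution is x = 8466.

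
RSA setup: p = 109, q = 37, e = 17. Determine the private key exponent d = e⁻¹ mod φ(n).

φ(n) = (p−1)(q−1) = 108·36 = 3888.
Need d with 17·d ≡ 1 (mod 3888). Apply the extended Euclidean algorithm:
3888 = 228*17 + 12
17 = 1*12 + 5
12 = 2*5 + 2
5 = 2*2 + 1
2 = 2*1 + 0
Back-substitute:
1 = 5 − 2·2
1 = −2·12 + 5·5
1 = 5·17 − 7·12
1 = −7·3888 + 1601·17
So 17·1601 ≡ 1 (mod 3888), hence d = 1601.

1601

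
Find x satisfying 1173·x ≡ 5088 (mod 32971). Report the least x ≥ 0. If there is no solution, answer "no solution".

First find gcd(1173, 32971):
32971 = 28·1173 + 127
1173 = 9·127 + 30
127 = 4·30 + 7
30 = 4·7 + 2
7 = 3·2 + 1
2 = 2·1 + 0
gcd = 1, so a unique solution mod 32971 exists.
Back-substitute for the Bézout coefficients:
1 = 7 − 3·2
1 = −3·30 + 13·7
1 = 13·127 − 55·30
1 = −55·1173 + 508·127
1 = 508·32971 − 14279·1173
So 1173·(-14279) ≡ 1 (mod 32971), giving 1173⁻¹ ≡ 18692.
x ≡ 1173⁻¹·5088 ≡ 18692·5088 ≡ 16532 (mod 32971).

16532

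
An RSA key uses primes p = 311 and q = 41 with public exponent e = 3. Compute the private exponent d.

φ(n) = (p−1)(q−1) = 310·40 = 12400.
Need d with 3·d ≡ 1 (mod 12400). Apply the extended Euclidean algorithm:
12400 = 4133*3 + 1
3 = 3*1 + 0
Back-substitute:
1 = 12400 − 4133·3
So 3·(-4133) ≡ 1 (mod 12400), hence d ≡ -4133 ≡ 8267 (mod 12400).

8267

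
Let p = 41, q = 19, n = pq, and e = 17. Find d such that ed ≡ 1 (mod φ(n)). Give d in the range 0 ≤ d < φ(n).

593

φ(n) = (p−1)(q−1) = 40·18 = 720.
Need d with 17·d ≡ 1 (mod 720). Apply the extended Euclidean algorithm:
720 = 42*17 + 6
17 = 2*6 + 5
6 = 1*5 + 1
5 = 5*1 + 0
Back-substitute:
1 = 6 − 5
1 = −17 + 3·6
1 = 3·720 − 127·17
So 17·(-127) ≡ 1 (mod 720), hence d ≡ -127 ≡ 593 (mod 720).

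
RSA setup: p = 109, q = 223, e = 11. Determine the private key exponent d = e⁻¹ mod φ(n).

φ(n) = (p−1)(q−1) = 108·222 = 23976.
Need d with 11·d ≡ 1 (mod 23976). Apply the extended Euclidean algorithm:
23976 = 2179·11 + 7
11 = 1·7 + 4
7 = 1·4 + 3
4 = 1·3 + 1
3 = 3·1 + 0
Back-substitute:
1 = 4 − 3
1 = −7 + 2·4
1 = 2·11 − 3·7
1 = −3·23976 + 6539·11
So 11·6539 ≡ 1 (mod 23976), hence d = 6539.

6539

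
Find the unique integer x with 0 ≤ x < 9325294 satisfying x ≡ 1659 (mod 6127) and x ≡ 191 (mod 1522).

Write x = 1659 + 6127·k. Then 6127·k ≡ 191 − 1659 ≡ 54 (mod 1522).
Need 6127⁻¹ mod 1522. Extended Euclid on (1522, 39):
1522 = 39×39 + 1
39 = 39×1 + 0
Back-substitute:
1 = 1522 − 39·39
6127⁻¹ ≡ 1483 (mod 1522), so k ≡ 1483·54 ≡ 938 (mod 1522).
x = 1659 + 6127·938 = 5748785.

5748785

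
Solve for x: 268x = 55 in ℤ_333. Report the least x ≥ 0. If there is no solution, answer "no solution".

First find gcd(268, 333):
333 = 1*268 + 65
268 = 4*65 + 8
65 = 8*8 + 1
8 = 8*1 + 0
gcd = 1, so a unique solution mod 333 exists.
Back-substitute for the Bézout coefficients:
1 = 65 − 8·8
1 = −8·268 + 33·65
1 = 33·333 − 41·268
So 268·(-41) ≡ 1 (mod 333), giving 268⁻¹ ≡ 292.
x ≡ 268⁻¹·55 ≡ 292·55 ≡ 76 (mod 333).

76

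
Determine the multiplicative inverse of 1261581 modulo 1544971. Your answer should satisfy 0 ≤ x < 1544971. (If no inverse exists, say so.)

Run Euclid on (1544971, 1261581):
1544971 = 1*1261581 + 283390
1261581 = 4*283390 + 128021
283390 = 2*128021 + 27348
128021 = 4*27348 + 18629
27348 = 1*18629 + 8719
18629 = 2*8719 + 1191
8719 = 7*1191 + 382
1191 = 3*382 + 45
382 = 8*45 + 22
45 = 2*22 + 1
22 = 22*1 + 0
gcd = 1, so the inverse exists. Back-substitute:
1 = 45 − 2·22
1 = −2·382 + 17·45
1 = 17·1191 − 53·382
1 = −53·8719 + 388·1191
1 = 388·18629 − 829·8719
1 = −829·27348 + 1217·18629
1 = 1217·128021 − 5697·27348
1 = −5697·283390 + 12611·128021
1 = 12611·1261581 − 56141·283390
1 = −56141·1544971 + 68752·1261581
So 1261581·68752 ≡ 1 (mod 1544971).

68752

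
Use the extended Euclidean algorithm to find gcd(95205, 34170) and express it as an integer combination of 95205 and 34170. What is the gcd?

15

Apply Euclid's algorithm to 95205 and 34170:
95205 = 2·34170 + 26865
34170 = 1·26865 + 7305
26865 = 3·7305 + 4950
7305 = 1·4950 + 2355
4950 = 2·2355 + 240
2355 = 9·240 + 195
240 = 1·195 + 45
195 = 4·45 + 15
45 = 3·15 + 0
gcd(95205, 34170) = 15.
Back-substituting:
15 = 195 − 4·45
15 = −4·240 + 5·195
15 = 5·2355 − 49·240
15 = −49·4950 + 103·2355
15 = 103·7305 − 152·4950
15 = −152·26865 + 559·7305
15 = 559·34170 − 711·26865
15 = −711·95205 + 1981·34170
So 15 = (-711)·95205 + (1981)·34170.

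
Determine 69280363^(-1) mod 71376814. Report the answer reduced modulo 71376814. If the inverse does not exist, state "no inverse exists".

1866429

gcd(71376814, 69280363) by repeated division:
71376814 = 1*69280363 + 2096451
69280363 = 33*2096451 + 97480
2096451 = 21*97480 + 49371
97480 = 1*49371 + 48109
49371 = 1*48109 + 1262
48109 = 38*1262 + 153
1262 = 8*153 + 38
153 = 4*38 + 1
38 = 38*1 + 0
Since gcd(69280363, 71376814) = 1, back-substitute to write 1 as a combination:
1 = 153 − 4·38
1 = −4·1262 + 33·153
1 = 33·48109 − 1258·1262
1 = −1258·49371 + 1291·48109
1 = 1291·97480 − 2549·49371
1 = −2549·2096451 + 54820·97480
1 = 54820·69280363 − 1811609·2096451
1 = −1811609·71376814 + 1866429·69280363
So 69280363·1866429 ≡ 1 (mod 71376814).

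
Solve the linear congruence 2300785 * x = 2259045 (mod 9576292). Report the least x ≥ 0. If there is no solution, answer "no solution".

First find gcd(2300785, 9576292):
9576292 = 4×2300785 + 373152
2300785 = 6×373152 + 61873
373152 = 6×61873 + 1914
61873 = 32×1914 + 625
1914 = 3×625 + 39
625 = 16×39 + 1
39 = 39×1 + 0
gcd = 1, so a unique solution mod 9576292 exists.
Back-substitute for the Bézout coefficients:
1 = 625 − 16·39
1 = −16·1914 + 49·625
1 = 49·61873 − 1584·1914
1 = −1584·373152 + 9553·61873
1 = 9553·2300785 − 58902·373152
1 = −58902·9576292 + 245161·2300785
So 2300785·(245161) ≡ 1 (mod 9576292), giving 2300785⁻¹ ≡ 245161.
x ≡ 2300785⁻¹·2259045 ≡ 245161·2259045 ≡ 4036009 (mod 9576292).

4036009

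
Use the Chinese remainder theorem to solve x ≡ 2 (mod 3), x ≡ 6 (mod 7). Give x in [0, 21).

Write x = 2 + 3·k. Then 3·k ≡ 6 − 2 ≡ 4 (mod 7).
Need 3⁻¹ mod 7. Extended Euclid on (7, 3):
7 = 2*3 + 1
3 = 3*1 + 0
Back-substitute:
1 = 7 − 2·3
3⁻¹ ≡ 5 (mod 7), so k ≡ 5·4 ≡ 6 (mod 7).
x = 2 + 3·6 = 20.

20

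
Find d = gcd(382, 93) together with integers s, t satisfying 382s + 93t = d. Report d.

1

Euclidean algorithm:
382 = 4*93 + 10
93 = 9*10 + 3
10 = 3*3 + 1
3 = 3*1 + 0
gcd(382, 93) = 1.
Working backward:
1 = 10 − 3·3
1 = −3·93 + 28·10
1 = 28·382 − 115·93
So 1 = (28)·382 + (-115)·93.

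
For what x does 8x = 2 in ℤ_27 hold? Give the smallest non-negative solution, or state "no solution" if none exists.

7

First find gcd(8, 27):
27 = 3*8 + 3
8 = 2*3 + 2
3 = 1*2 + 1
2 = 2*1 + 0
gcd = 1, so a unique solution mod 27 exists.
Back-substitute for the Bézout coefficients:
1 = 3 − 2
1 = −8 + 3·3
1 = 3·27 − 10·8
So 8·(-10) ≡ 1 (mod 27), giving 8⁻¹ ≡ 17.
x ≡ 8⁻¹·2 ≡ 17·2 ≡ 7 (mod 27).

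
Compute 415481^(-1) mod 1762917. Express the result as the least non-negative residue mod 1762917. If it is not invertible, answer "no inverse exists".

1705016

Run Euclid on (1762917, 415481):
1762917 = 4*415481 + 100993
415481 = 4*100993 + 11509
100993 = 8*11509 + 8921
11509 = 1*8921 + 2588
8921 = 3*2588 + 1157
2588 = 2*1157 + 274
1157 = 4*274 + 61
274 = 4*61 + 30
61 = 2*30 + 1
30 = 30*1 + 0
The gcd is 1. Working backward:
1 = 61 − 2·30
1 = −2·274 + 9·61
1 = 9·1157 − 38·274
1 = −38·2588 + 85·1157
1 = 85·8921 − 293·2588
1 = −293·11509 + 378·8921
1 = 378·100993 − 3317·11509
1 = −3317·415481 + 13646·100993
1 = 13646·1762917 − 57901·415481
Hence 415481⁻¹ ≡ -57901 ≡ 1705016 (mod 1762917).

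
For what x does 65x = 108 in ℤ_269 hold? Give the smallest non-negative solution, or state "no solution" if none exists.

221

First find gcd(65, 269):
269 = 4×65 + 9
65 = 7×9 + 2
9 = 4×2 + 1
2 = 2×1 + 0
gcd = 1, so a unique solution mod 269 exists.
Back-substitute for the Bézout coefficients:
1 = 9 − 4·2
1 = −4·65 + 29·9
1 = 29·269 − 120·65
So 65·(-120) ≡ 1 (mod 269), giving 65⁻¹ ≡ 149.
x ≡ 65⁻¹·108 ≡ 149·108 ≡ 221 (mod 269).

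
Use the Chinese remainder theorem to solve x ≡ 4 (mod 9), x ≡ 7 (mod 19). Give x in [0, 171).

121

Write x = 4 + 9·k. Then 9·k ≡ 7 − 4 ≡ 3 (mod 19).
Need 9⁻¹ mod 19. Extended Euclid on (19, 9):
19 = 2*9 + 1
9 = 9*1 + 0
Back-substitute:
1 = 19 − 2·9
9⁻¹ ≡ 17 (mod 19), so k ≡ 17·3 ≡ 13 (mod 19).
x = 4 + 9·13 = 121.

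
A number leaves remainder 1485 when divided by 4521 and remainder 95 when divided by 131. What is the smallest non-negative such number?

155199

Write x = 1485 + 4521·k. Then 4521·k ≡ 95 − 1485 ≡ 51 (mod 131).
Need 4521⁻¹ mod 131. Extended Euclid on (131, 67):
131 = 1·67 + 64
67 = 1·64 + 3
64 = 21·3 + 1
3 = 3·1 + 0
Back-substitute:
1 = 64 − 21·3
1 = −21·67 + 22·64
1 = 22·131 − 43·67
4521⁻¹ ≡ 88 (mod 131), so k ≡ 88·51 ≡ 34 (mod 131).
x = 1485 + 4521·34 = 155199.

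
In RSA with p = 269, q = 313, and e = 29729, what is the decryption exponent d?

φ(n) = (p−1)(q−1) = 268·312 = 83616.
Need d with 29729·d ≡ 1 (mod 83616). Apply the extended Euclidean algorithm:
83616 = 2·29729 + 24158
29729 = 1·24158 + 5571
24158 = 4·5571 + 1874
5571 = 2·1874 + 1823
1874 = 1·1823 + 51
1823 = 35·51 + 38
51 = 1·38 + 13
38 = 2·13 + 12
13 = 1·12 + 1
12 = 12·1 + 0
Back-substitute:
1 = 13 − 12
1 = −38 + 3·13
1 = 3·51 − 4·38
1 = −4·1823 + 143·51
1 = 143·1874 − 147·1823
1 = −147·5571 + 437·1874
1 = 437·24158 − 1895·5571
1 = −1895·29729 + 2332·24158
1 = 2332·83616 − 6559·29729
So 29729·(-6559) ≡ 1 (mod 83616), hence d ≡ -6559 ≡ 77057 (mod 83616).

77057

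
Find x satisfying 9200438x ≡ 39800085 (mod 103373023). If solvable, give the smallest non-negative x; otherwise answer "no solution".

First find gcd(9200438, 103373023):
103373023 = 11×9200438 + 2168205
9200438 = 4×2168205 + 527618
2168205 = 4×527618 + 57733
527618 = 9×57733 + 8021
57733 = 7×8021 + 1586
8021 = 5×1586 + 91
1586 = 17×91 + 39
91 = 2×39 + 13
39 = 3×13 + 0
gcd = 13 and 13 | 39800085, so solutions exist. Divide through by 13: 707726x ≡ 3061545 (mod 7951771).
Now find 707726⁻¹ mod 7951771:
7951771 = 11·707726 + 166785
707726 = 4·166785 + 40586
166785 = 4·40586 + 4441
40586 = 9·4441 + 617
4441 = 7·617 + 122
617 = 5·122 + 7
122 = 17·7 + 3
7 = 2·3 + 1
3 = 3·1 + 0
Back-substitute:
1 = 7 − 2·3
1 = −2·122 + 35·7
1 = 35·617 − 177·122
1 = −177·4441 + 1274·617
1 = 1274·40586 − 11643·4441
1 = −11643·166785 + 47846·40586
1 = 47846·707726 − 203027·166785
1 = −203027·7951771 + 2281143·707726
So 707726⁻¹ ≡ 2281143 (mod 7951771).
Then x ≡ 2281143·3061545 ≡ 4126223 (mod 7951771); the smallest non-negative solution is x = 4126223.

4126223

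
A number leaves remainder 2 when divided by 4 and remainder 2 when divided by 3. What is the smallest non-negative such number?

Write x = 2 + 4·k. Then 4·k ≡ 2 − 2 ≡ 0 (mod 3).
Need 4⁻¹ mod 3. Extended Euclid on (3, 1):
3 = 3*1 + 0
4⁻¹ ≡ 1 (mod 3), so k ≡ 1·0 ≡ 0 (mod 3).
x = 2 + 4·0 = 2.

2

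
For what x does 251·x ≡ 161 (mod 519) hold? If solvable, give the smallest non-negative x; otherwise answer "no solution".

439

First find gcd(251, 519):
519 = 2·251 + 17
251 = 14·17 + 13
17 = 1·13 + 4
13 = 3·4 + 1
4 = 4·1 + 0
gcd = 1, so a unique solution mod 519 exists.
Back-substitute for the Bézout coefficients:
1 = 13 − 3·4
1 = −3·17 + 4·13
1 = 4·251 − 59·17
1 = −59·519 + 122·251
So 251·(122) ≡ 1 (mod 519), giving 251⁻¹ ≡ 122.
x ≡ 251⁻¹·161 ≡ 122·161 ≡ 439 (mod 519).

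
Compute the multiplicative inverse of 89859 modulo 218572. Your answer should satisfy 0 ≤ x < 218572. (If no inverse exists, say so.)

205099

Run Euclid on (218572, 89859):
218572 = 2*89859 + 38854
89859 = 2*38854 + 12151
38854 = 3*12151 + 2401
12151 = 5*2401 + 146
2401 = 16*146 + 65
146 = 2*65 + 16
65 = 4*16 + 1
16 = 16*1 + 0
gcd = 1, so the inverse exists. Back-substitute:
1 = 65 − 4·16
1 = −4·146 + 9·65
1 = 9·2401 − 148·146
1 = −148·12151 + 749·2401
1 = 749·38854 − 2395·12151
1 = −2395·89859 + 5539·38854
1 = 5539·218572 − 13473·89859
Hence 89859⁻¹ ≡ -13473 ≡ 205099 (mod 218572).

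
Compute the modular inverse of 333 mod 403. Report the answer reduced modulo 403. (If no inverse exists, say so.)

gcd(403, 333) by repeated division:
403 = 1*333 + 70
333 = 4*70 + 53
70 = 1*53 + 17
53 = 3*17 + 2
17 = 8*2 + 1
2 = 2*1 + 0
Since gcd(333, 403) = 1, back-substitute to write 1 as a combination:
1 = 17 − 8·2
1 = −8·53 + 25·17
1 = 25·70 − 33·53
1 = −33·333 + 157·70
1 = 157·403 − 190·333
So 333·(-190) ≡ 1 (mod 403), and -190 ≡ 213 (mod 403).

213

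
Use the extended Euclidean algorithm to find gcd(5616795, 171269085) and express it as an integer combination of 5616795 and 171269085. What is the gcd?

15

Repeated division:
171269085 = 30×5616795 + 2765235
5616795 = 2×2765235 + 86325
2765235 = 32×86325 + 2835
86325 = 30×2835 + 1275
2835 = 2×1275 + 285
1275 = 4×285 + 135
285 = 2×135 + 15
135 = 9×15 + 0
gcd(5616795, 171269085) = 15.
Working backward:
15 = 285 − 2·135
15 = −2·1275 + 9·285
15 = 9·2835 − 20·1275
15 = −20·86325 + 609·2835
15 = 609·2765235 − 19508·86325
15 = −19508·5616795 + 39625·2765235
15 = 39625·171269085 − 1208258·5616795
So 15 = (39625)·171269085 + (-1208258)·5616795.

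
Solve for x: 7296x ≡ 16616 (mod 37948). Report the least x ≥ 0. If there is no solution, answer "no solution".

First find gcd(7296, 37948):
37948 = 5*7296 + 1468
7296 = 4*1468 + 1424
1468 = 1*1424 + 44
1424 = 32*44 + 16
44 = 2*16 + 12
16 = 1*12 + 4
12 = 3*4 + 0
gcd = 4 and 4 | 16616, so solutions exist. Divide through by 4: 1824x ≡ 4154 (mod 9487).
Now find 1824⁻¹ mod 9487:
9487 = 5*1824 + 367
1824 = 4*367 + 356
367 = 1*356 + 11
356 = 32*11 + 4
11 = 2*4 + 3
4 = 1*3 + 1
3 = 3*1 + 0
Back-substitute:
1 = 4 − 3
1 = −11 + 3·4
1 = 3·356 − 97·11
1 = −97·367 + 100·356
1 = 100·1824 − 497·367
1 = −497·9487 + 2585·1824
So 1824⁻¹ ≡ 2585 (mod 9487).
Then x ≡ 2585·4154 ≡ 8293 (mod 9487); the smallest non-negative solution is x = 8293.

8293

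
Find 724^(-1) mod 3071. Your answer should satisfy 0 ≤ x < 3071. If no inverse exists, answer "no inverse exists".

gcd(3071, 724) by repeated division:
3071 = 4·724 + 175
724 = 4·175 + 24
175 = 7·24 + 7
24 = 3·7 + 3
7 = 2·3 + 1
3 = 3·1 + 0
The gcd is 1. Working backward:
1 = 7 − 2·3
1 = −2·24 + 7·7
1 = 7·175 − 51·24
1 = −51·724 + 211·175
1 = 211·3071 − 895·724
Thus 724·(-895) ≡ 1 (mod 3071); reducing, -895 mod 3071 = 2176.

2176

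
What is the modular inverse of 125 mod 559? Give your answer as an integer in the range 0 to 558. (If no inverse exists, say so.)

161

Extended Euclidean algorithm:
559 = 4·125 + 59
125 = 2·59 + 7
59 = 8·7 + 3
7 = 2·3 + 1
3 = 3·1 + 0
gcd = 1, so the inverse exists. Back-substitute:
1 = 7 − 2·3
1 = −2·59 + 17·7
1 = 17·125 − 36·59
1 = −36·559 + 161·125
So 125·161 ≡ 1 (mod 559).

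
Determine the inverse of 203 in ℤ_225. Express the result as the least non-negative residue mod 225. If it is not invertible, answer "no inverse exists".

gcd(225, 203) by repeated division:
225 = 1×203 + 22
203 = 9×22 + 5
22 = 4×5 + 2
5 = 2×2 + 1
2 = 2×1 + 0
The gcd is 1. Working backward:
1 = 5 − 2·2
1 = −2·22 + 9·5
1 = 9·203 − 83·22
1 = −83·225 + 92·203
So 203·92 ≡ 1 (mod 225).

92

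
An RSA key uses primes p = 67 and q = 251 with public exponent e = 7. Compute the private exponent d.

14143

φ(n) = (p−1)(q−1) = 66·250 = 16500.
Need d with 7·d ≡ 1 (mod 16500). Apply the extended Euclidean algorithm:
16500 = 2357*7 + 1
7 = 7*1 + 0
Back-substitute:
1 = 16500 − 2357·7
So 7·(-2357) ≡ 1 (mod 16500), hence d ≡ -2357 ≡ 14143 (mod 16500).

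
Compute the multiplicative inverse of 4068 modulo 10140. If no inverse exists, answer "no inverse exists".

Compute gcd(4068, 10140):
10140 = 2×4068 + 2004
4068 = 2×2004 + 60
2004 = 33×60 + 24
60 = 2×24 + 12
24 = 2×12 + 0
The gcd is 12, not 1, hence no inverse exists.

no inverse exists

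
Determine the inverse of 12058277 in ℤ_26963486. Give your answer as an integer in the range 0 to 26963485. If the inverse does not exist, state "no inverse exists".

Euclidean algorithm on 26963486, 12058277:
26963486 = 2·12058277 + 2846932
12058277 = 4·2846932 + 670549
2846932 = 4·670549 + 164736
670549 = 4·164736 + 11605
164736 = 14·11605 + 2266
11605 = 5·2266 + 275
2266 = 8·275 + 66
275 = 4·66 + 11
66 = 6·11 + 0
The gcd is 11, not 1, hence no inverse exists.

no inverse exists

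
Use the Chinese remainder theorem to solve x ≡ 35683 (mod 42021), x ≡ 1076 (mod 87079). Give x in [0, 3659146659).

3169763755

Write x = 35683 + 42021·k. Then 42021·k ≡ 1076 − 35683 ≡ 52472 (mod 87079).
Need 42021⁻¹ mod 87079. Extended Euclid on (87079, 42021):
87079 = 2×42021 + 3037
42021 = 13×3037 + 2540
3037 = 1×2540 + 497
2540 = 5×497 + 55
497 = 9×55 + 2
55 = 27×2 + 1
2 = 2×1 + 0
Back-substitute:
1 = 55 − 27·2
1 = −27·497 + 244·55
1 = 244·2540 − 1247·497
1 = −1247·3037 + 1491·2540
1 = 1491·42021 − 20630·3037
1 = −20630·87079 + 42751·42021
42021⁻¹ ≡ 42751 (mod 87079), so k ≡ 42751·52472 ≡ 75432 (mod 87079).
x = 35683 + 42021·75432 = 3169763755.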